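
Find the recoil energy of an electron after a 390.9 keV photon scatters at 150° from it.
229.8673 keV

By energy conservation: K_e = E_initial - E_final

First find the scattered photon energy:
Initial wavelength: λ = hc/E = 3.1718 pm
Compton shift: Δλ = λ_C(1 - cos(150°)) = 4.5276 pm
Final wavelength: λ' = 3.1718 + 4.5276 = 7.6993 pm
Final photon energy: E' = hc/λ' = 161.0327 keV

Electron kinetic energy:
K_e = E - E' = 390.9000 - 161.0327 = 229.8673 keV

(Intermediate values are shown rounded; full precision is carried through to the final answer.)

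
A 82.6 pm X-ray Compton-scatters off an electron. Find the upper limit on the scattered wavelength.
87.4526 pm (at θ = 180°)

The Compton shift is Δλ = λ_C(1 − cos θ).

Since cos θ ranges from −1 to 1, the factor (1 − cos θ) ranges from 0 to 2; the maximum shift occurs at θ = 180° (backscattering):
Δλ_max = 2λ_C = 2 × 2.4263 pm = 4.8526 pm

Maximum scattered wavelength:
λ'_max = λ₀ + Δλ_max = 82.6 + 4.8526 = 87.4526 pm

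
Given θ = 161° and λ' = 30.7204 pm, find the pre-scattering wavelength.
26.0000 pm

From λ' = λ + Δλ, we have λ = λ' - Δλ

First calculate the Compton shift:
Δλ = λ_C(1 - cos θ)
Δλ = 2.4263 × (1 - cos(161°))
Δλ = 2.4263 × 1.9455
Δλ = 4.7204 pm

Initial wavelength:
λ = λ' - Δλ
λ = 30.7204 - 4.7204
λ = 26.0000 pm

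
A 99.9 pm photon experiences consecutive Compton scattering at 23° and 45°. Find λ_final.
100.8035 pm

Apply Compton shift twice:

First scattering at θ₁ = 23°:
Δλ₁ = λ_C(1 - cos(23°))
Δλ₁ = 2.4263 × 0.0795
Δλ₁ = 0.1929 pm

After first scattering:
λ₁ = 99.9 + 0.1929 = 100.0929 pm

Second scattering at θ₂ = 45°:
Δλ₂ = λ_C(1 - cos(45°))
Δλ₂ = 2.4263 × 0.2929
Δλ₂ = 0.7106 pm

Final wavelength:
λ₂ = 100.0929 + 0.7106 = 100.8035 pm

Total shift: Δλ_total = 0.1929 + 0.7106 = 0.9035 pm

(Intermediate values are shown rounded; full precision is carried through to the final answer.)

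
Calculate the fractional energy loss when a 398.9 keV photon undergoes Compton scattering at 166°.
0.6060 (or 60.60%)

Calculate initial and final photon energies:

Initial: E₀ = 398.9 keV → λ₀ = 3.1082 pm
Compton shift: Δλ = 4.7805 pm
Final wavelength: λ' = 7.8887 pm
Final energy: E' = 157.1668 keV

Fractional energy loss:
(E₀ - E')/E₀ = (398.9000 - 157.1668)/398.9000
= 241.7332/398.9000
= 0.6060
= 60.60%

(Intermediate values are shown rounded; full precision is carried through to the final answer.)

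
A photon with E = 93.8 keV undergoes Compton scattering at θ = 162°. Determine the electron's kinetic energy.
24.7349 keV

By energy conservation: K_e = E_initial - E_final

First find the scattered photon energy:
Initial wavelength: λ = hc/E = 13.2179 pm
Compton shift: Δλ = λ_C(1 - cos(162°)) = 4.7339 pm
Final wavelength: λ' = 13.2179 + 4.7339 = 17.9518 pm
Final photon energy: E' = hc/λ' = 69.0651 keV

Electron kinetic energy:
K_e = E - E' = 93.8000 - 69.0651 = 24.7349 keV

(Intermediate values are shown rounded; full precision is carried through to the final answer.)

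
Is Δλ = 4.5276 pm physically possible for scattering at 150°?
Yes, consistent

Calculate the expected shift for θ = 150°:

Δλ_expected = λ_C(1 - cos(150°))
Δλ_expected = 2.4263 × (1 - cos(150°))
Δλ_expected = 2.4263 × 1.8660
Δλ_expected = 4.5276 pm

Given shift: 4.5276 pm
Expected shift: 4.5276 pm
Difference: 0.0000 pm

The values match. This is consistent with Compton scattering at the stated angle.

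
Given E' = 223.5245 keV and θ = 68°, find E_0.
307.7001 keV

Convert final energy to wavelength (hc ≈ 1239.842 keV·pm):
λ' = hc/E' = 1239.842 / 223.5245 = 5.5468 pm

Calculate the Compton shift:
Δλ = λ_C(1 - cos(68°))
Δλ = 2.4263 × (1 - cos(68°))
Δλ = 1.5174 pm

Initial wavelength:
λ = λ' - Δλ = 5.5468 - 1.5174 = 4.0294 pm

Initial energy:
E = hc/λ = 1239.842 / 4.0294 = 307.7001 keV

(Intermediate values are shown rounded; full precision is carried through to the final answer.)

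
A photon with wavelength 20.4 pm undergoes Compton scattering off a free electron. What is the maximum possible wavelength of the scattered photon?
25.2526 pm (at θ = 180°)

The Compton shift is Δλ = λ_C(1 − cos θ).

Since cos θ ranges from −1 to 1, the factor (1 − cos θ) ranges from 0 to 2; the maximum shift occurs at θ = 180° (backscattering):
Δλ_max = 2λ_C = 2 × 2.4263 pm = 4.8526 pm

Maximum scattered wavelength:
λ'_max = λ₀ + Δλ_max = 20.4 + 4.8526 = 25.2526 pm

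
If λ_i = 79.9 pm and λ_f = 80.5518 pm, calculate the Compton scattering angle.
43.00°

First find the wavelength shift:
Δλ = λ' - λ = 80.5518 - 79.9 = 0.6518 pm

Using Δλ = λ_C(1 - cos θ), with λ_C = h/(m_e·c) ≈ 2.42631024 pm:
cos θ = 1 - Δλ/λ_C
cos θ = 1 - 0.6518/2.42631024
cos θ = 0.731362

θ = arccos(0.731362)
θ = 43.00°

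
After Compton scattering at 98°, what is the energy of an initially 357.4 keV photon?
198.9143 keV

First convert energy to wavelength:
λ = hc/E, with hc ≈ 1239.842 keV·pm (i.e. 1239.842 eV·nm)

For E = 357.4 keV = 357400 eV:
λ = 1239.842 keV·pm / 357.4 keV
λ = 3.4691 pm

Calculate the Compton shift:
Δλ = λ_C(1 - cos(98°)) = 2.4263 × 1.1392
Δλ = 2.7640 pm

Final wavelength:
λ' = 3.4691 + 2.7640 = 6.2330 pm

Final energy:
E' = hc/λ' = 1239.842 / 6.2330 = 198.9143 keV

(Intermediate values are shown rounded; full precision is carried through to the final answer.)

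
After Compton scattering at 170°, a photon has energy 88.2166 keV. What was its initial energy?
134.2000 keV

Convert final energy to wavelength (hc ≈ 1239.842 keV·pm):
λ' = hc/E' = 1239.842 / 88.2166 = 14.0545 pm

Calculate the Compton shift:
Δλ = λ_C(1 - cos(170°))
Δλ = 2.4263 × (1 - cos(170°))
Δλ = 4.8158 pm

Initial wavelength:
λ = λ' - Δλ = 14.0545 - 4.8158 = 9.2388 pm

Initial energy:
E = hc/λ = 1239.842 / 9.2388 = 134.2000 keV

(Intermediate values are shown rounded; full precision is carried through to the final answer.)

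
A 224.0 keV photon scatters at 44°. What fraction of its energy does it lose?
0.1096 (or 10.96%)

Calculate initial and final photon energies:

Initial: E₀ = 224.0 keV → λ₀ = 5.5350 pm
Compton shift: Δλ = 0.6810 pm
Final wavelength: λ' = 6.2160 pm
Final energy: E' = 199.4605 keV

Fractional energy loss:
(E₀ - E')/E₀ = (224.0000 - 199.4605)/224.0000
= 24.5395/224.0000
= 0.1096
= 10.96%

(Intermediate values are shown rounded; full precision is carried through to the final answer.)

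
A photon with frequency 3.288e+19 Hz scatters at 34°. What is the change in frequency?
1.431e+18 Hz (decrease)

Convert frequency to wavelength (c = 299792458 m/s):
λ₀ = c/f₀ = 299792458/3.288e+19 = 9.1177755e-12 m = 9.1178 pm

Calculate Compton shift:
Δλ = λ_C(1 - cos(34°)) = 0.4148 pm

Final wavelength:
λ' = λ₀ + Δλ = 9.1178 + 0.4148 = 9.5326 pm

Final frequency:
f' = c/λ' = 299792458/9.5325834e-12 = 3.1449235e+19 Hz

Frequency shift (decrease):
Δf = f₀ - f' = 3.288e+19 - 3.1449235e+19 = 1.431e+18 Hz

(Intermediate values are shown rounded; full precision is carried through to the final answer.)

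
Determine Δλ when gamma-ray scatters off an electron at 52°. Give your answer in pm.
0.9325 pm

Using the Compton scattering formula:
Δλ = λ_C(1 - cos θ)

where λ_C = h/(m_e·c) ≈ 2.4263 pm is the Compton wavelength of an electron.

For θ = 52°:
cos(52°) = 0.6157
1 - cos(52°) = 0.3843

Δλ = 2.4263 × 0.3843
Δλ = 0.9325 pm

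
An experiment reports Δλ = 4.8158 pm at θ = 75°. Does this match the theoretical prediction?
No, inconsistent

Calculate the expected shift for θ = 75°:

Δλ_expected = λ_C(1 - cos(75°))
Δλ_expected = 2.4263 × (1 - cos(75°))
Δλ_expected = 2.4263 × 0.7412
Δλ_expected = 1.7983 pm

Given shift: 4.8158 pm
Expected shift: 1.7983 pm
Difference: 3.0174 pm

The values do not match. The given shift corresponds to θ ≈ 170.0°, not 75°.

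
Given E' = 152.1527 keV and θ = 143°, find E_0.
327.6000 keV

Convert final energy to wavelength (hc ≈ 1239.842 keV·pm):
λ' = hc/E' = 1239.842 / 152.1527 = 8.1487 pm

Calculate the Compton shift:
Δλ = λ_C(1 - cos(143°))
Δλ = 2.4263 × (1 - cos(143°))
Δλ = 4.3640 pm

Initial wavelength:
λ = λ' - Δλ = 8.1487 - 4.3640 = 3.7846 pm

Initial energy:
E = hc/λ = 1239.842 / 3.7846 = 327.6000 keV

(Intermediate values are shown rounded; full precision is carried through to the final answer.)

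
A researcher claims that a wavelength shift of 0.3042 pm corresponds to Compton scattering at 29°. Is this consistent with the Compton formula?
Yes, consistent

Calculate the expected shift for θ = 29°:

Δλ_expected = λ_C(1 - cos(29°))
Δλ_expected = 2.4263 × (1 - cos(29°))
Δλ_expected = 2.4263 × 0.1254
Δλ_expected = 0.3042 pm

Given shift: 0.3042 pm
Expected shift: 0.3042 pm
Difference: 0.0000 pm

The values match. This is consistent with Compton scattering at the stated angle.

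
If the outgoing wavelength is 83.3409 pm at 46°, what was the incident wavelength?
82.6000 pm

From λ' = λ + Δλ, we have λ = λ' - Δλ

First calculate the Compton shift:
Δλ = λ_C(1 - cos θ)
Δλ = 2.4263 × (1 - cos(46°))
Δλ = 2.4263 × 0.3053
Δλ = 0.7409 pm

Initial wavelength:
λ = λ' - Δλ
λ = 83.3409 - 0.7409
λ = 82.6000 pm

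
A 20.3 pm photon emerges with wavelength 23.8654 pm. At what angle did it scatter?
118.00°

First find the wavelength shift:
Δλ = λ' - λ = 23.8654 - 20.3 = 3.5654 pm

Using Δλ = λ_C(1 - cos θ), with λ_C = h/(m_e·c) ≈ 2.42631024 pm:
cos θ = 1 - Δλ/λ_C
cos θ = 1 - 3.5654/2.42631024
cos θ = -0.469474

θ = arccos(-0.469474)
θ = 118.00°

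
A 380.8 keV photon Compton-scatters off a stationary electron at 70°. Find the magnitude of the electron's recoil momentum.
2.0262e-22 kg·m/s

The electron is initially at rest, so by conservation of momentum:
p⃗_e = p⃗₀ − p⃗'  (incident photon momentum minus scattered photon momentum)

Photon momentum magnitudes (p = h/λ = E/c):
λ₀ = hc/E₀ = 3.2559 pm → p₀ = h/λ₀ = 2.0351e-22 kg·m/s
Δλ = λ_C(1 − cos 70°) = 1.5965 pm
λ' = 4.8524 pm → p' = h/λ' = 1.3655e-22 kg·m/s

The scattered photon makes angle θ = 70° with the incident direction, so by the law of cosines:
|p⃗_e|² = p₀² + p'² − 2p₀p'cos θ
|p⃗_e|² = (2.0351e-22)² + (1.3655e-22)² − 2·2.0351e-22·1.3655e-22·cos(70°)
|p⃗_e| = 2.0262e-22 kg·m/s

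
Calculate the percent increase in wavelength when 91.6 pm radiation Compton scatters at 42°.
0.6804%

Calculate the Compton shift:
Δλ = λ_C(1 - cos(42°))
Δλ = 2.4263 × (1 - cos(42°))
Δλ = 2.4263 × 0.2569
Δλ = 0.6232 pm

Percentage change:
(Δλ/λ₀) × 100 = (0.6232/91.6) × 100
= 0.6804%

(Intermediate values are shown rounded; full precision is carried through to the final answer.)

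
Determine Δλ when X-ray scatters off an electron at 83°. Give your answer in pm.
2.1306 pm

Using the Compton scattering formula:
Δλ = λ_C(1 - cos θ)

where λ_C = h/(m_e·c) ≈ 2.4263 pm is the Compton wavelength of an electron.

For θ = 83°:
cos(83°) = 0.1219
1 - cos(83°) = 0.8781

Δλ = 2.4263 × 0.8781
Δλ = 2.1306 pm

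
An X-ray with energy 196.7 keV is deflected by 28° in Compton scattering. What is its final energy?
188.2194 keV

First convert energy to wavelength:
λ = hc/E, with hc ≈ 1239.842 keV·pm (i.e. 1239.842 eV·nm)

For E = 196.7 keV = 196700 eV:
λ = 1239.842 keV·pm / 196.7 keV
λ = 6.3032 pm

Calculate the Compton shift:
Δλ = λ_C(1 - cos(28°)) = 2.4263 × 0.1171
Δλ = 0.2840 pm

Final wavelength:
λ' = 6.3032 + 0.2840 = 6.5872 pm

Final energy:
E' = hc/λ' = 1239.842 / 6.5872 = 188.2194 keV

(Intermediate values are shown rounded; full precision is carried through to the final answer.)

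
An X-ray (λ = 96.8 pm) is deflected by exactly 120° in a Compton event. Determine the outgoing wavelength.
100.4395 pm

Using the Compton formula: λ' = λ + λ_C(1 − cos θ)

For θ = 120°, cos θ = -1/2 (exact) = -0.5000, so:
1 − cos 120° = 1 − (-1/2) = 1.5000

Δλ = λ_C × 1.5000 = 2.4263 × 1.5000 = 3.6395 pm

λ' = 96.8 + 3.6395 = 100.4395 pm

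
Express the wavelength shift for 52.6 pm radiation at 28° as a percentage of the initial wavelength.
0.5399%

Calculate the Compton shift:
Δλ = λ_C(1 - cos(28°))
Δλ = 2.4263 × (1 - cos(28°))
Δλ = 2.4263 × 0.1171
Δλ = 0.2840 pm

Percentage change:
(Δλ/λ₀) × 100 = (0.2840/52.6) × 100
= 0.5399%

(Intermediate values are shown rounded; full precision is carried through to the final answer.)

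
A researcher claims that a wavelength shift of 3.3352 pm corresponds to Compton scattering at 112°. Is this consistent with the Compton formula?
Yes, consistent

Calculate the expected shift for θ = 112°:

Δλ_expected = λ_C(1 - cos(112°))
Δλ_expected = 2.4263 × (1 - cos(112°))
Δλ_expected = 2.4263 × 1.3746
Δλ_expected = 3.3352 pm

Given shift: 3.3352 pm
Expected shift: 3.3352 pm
Difference: 0.0000 pm

The values match. This is consistent with Compton scattering at the stated angle.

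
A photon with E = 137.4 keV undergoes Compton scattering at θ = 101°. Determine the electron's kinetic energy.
33.3241 keV

By energy conservation: K_e = E_initial - E_final

First find the scattered photon energy:
Initial wavelength: λ = hc/E = 9.0236 pm
Compton shift: Δλ = λ_C(1 - cos(101°)) = 2.8893 pm
Final wavelength: λ' = 9.0236 + 2.8893 = 11.9129 pm
Final photon energy: E' = hc/λ' = 104.0759 keV

Electron kinetic energy:
K_e = E - E' = 137.4000 - 104.0759 = 33.3241 keV

(Intermediate values are shown rounded; full precision is carried through to the final answer.)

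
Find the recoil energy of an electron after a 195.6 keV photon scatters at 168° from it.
84.2862 keV

By energy conservation: K_e = E_initial - E_final

First find the scattered photon energy:
Initial wavelength: λ = hc/E = 6.3387 pm
Compton shift: Δλ = λ_C(1 - cos(168°)) = 4.7996 pm
Final wavelength: λ' = 6.3387 + 4.7996 = 11.1383 pm
Final photon energy: E' = hc/λ' = 111.3138 keV

Electron kinetic energy:
K_e = E - E' = 195.6000 - 111.3138 = 84.2862 keV

(Intermediate values are shown rounded; full precision is carried through to the final answer.)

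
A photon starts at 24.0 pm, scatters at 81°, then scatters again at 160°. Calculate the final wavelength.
30.7530 pm

Apply Compton shift twice:

First scattering at θ₁ = 81°:
Δλ₁ = λ_C(1 - cos(81°))
Δλ₁ = 2.4263 × 0.8436
Δλ₁ = 2.0468 pm

After first scattering:
λ₁ = 24.0 + 2.0468 = 26.0468 pm

Second scattering at θ₂ = 160°:
Δλ₂ = λ_C(1 - cos(160°))
Δλ₂ = 2.4263 × 1.9397
Δλ₂ = 4.7063 pm

Final wavelength:
λ₂ = 26.0468 + 4.7063 = 30.7530 pm

Total shift: Δλ_total = 2.0468 + 4.7063 = 6.7530 pm

(Intermediate values are shown rounded; full precision is carried through to the final answer.)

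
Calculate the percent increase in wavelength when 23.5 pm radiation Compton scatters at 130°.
16.9613%

Calculate the Compton shift:
Δλ = λ_C(1 - cos(130°))
Δλ = 2.4263 × (1 - cos(130°))
Δλ = 2.4263 × 1.6428
Δλ = 3.9859 pm

Percentage change:
(Δλ/λ₀) × 100 = (3.9859/23.5) × 100
= 16.9613%

(Intermediate values are shown rounded; full precision is carried through to the final answer.)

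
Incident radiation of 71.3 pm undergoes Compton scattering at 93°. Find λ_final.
73.8533 pm

Using the Compton scattering formula:
λ' = λ + Δλ = λ + λ_C(1 - cos θ)

Given:
- Initial wavelength λ = 71.3 pm
- Scattering angle θ = 93°
- Compton wavelength λ_C ≈ 2.4263 pm

Calculate the shift:
Δλ = 2.4263 × (1 - cos(93°))
Δλ = 2.4263 × 1.0523
Δλ = 2.5533 pm

Final wavelength:
λ' = 71.3 + 2.5533 = 73.8533 pm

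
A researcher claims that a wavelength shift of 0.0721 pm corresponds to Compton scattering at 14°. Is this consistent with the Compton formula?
Yes, consistent

Calculate the expected shift for θ = 14°:

Δλ_expected = λ_C(1 - cos(14°))
Δλ_expected = 2.4263 × (1 - cos(14°))
Δλ_expected = 2.4263 × 0.0297
Δλ_expected = 0.0721 pm

Given shift: 0.0721 pm
Expected shift: 0.0721 pm
Difference: 0.0000 pm

The values match. This is consistent with Compton scattering at the stated angle.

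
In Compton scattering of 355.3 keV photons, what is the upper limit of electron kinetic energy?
206.6768 keV

Maximum energy transfer occurs at θ = 180° (backscattering).

Initial photon: E₀ = 355.3 keV → λ₀ = 3.4896 pm

Maximum Compton shift (at 180°):
Δλ_max = 2λ_C = 2 × 2.4263 = 4.8526 pm

Final wavelength:
λ' = 3.4896 + 4.8526 = 8.3422 pm

Minimum photon energy (maximum energy to electron):
E'_min = hc/λ' = 148.6232 keV

Maximum electron kinetic energy:
K_max = E₀ - E'_min = 355.3000 - 148.6232 = 206.6768 keV

(Intermediate values are shown rounded; full precision is carried through to the final answer.)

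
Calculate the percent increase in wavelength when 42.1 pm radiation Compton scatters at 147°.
10.5966%

Calculate the Compton shift:
Δλ = λ_C(1 - cos(147°))
Δλ = 2.4263 × (1 - cos(147°))
Δλ = 2.4263 × 1.8387
Δλ = 4.4612 pm

Percentage change:
(Δλ/λ₀) × 100 = (4.4612/42.1) × 100
= 10.5966%

(Intermediate values are shown rounded; full precision is carried through to the final answer.)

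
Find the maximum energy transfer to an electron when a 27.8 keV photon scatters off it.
2.7280 keV

Maximum energy transfer occurs at θ = 180° (backscattering).

Initial photon: E₀ = 27.8 keV → λ₀ = 44.5986 pm

Maximum Compton shift (at 180°):
Δλ_max = 2λ_C = 2 × 2.4263 = 4.8526 pm

Final wavelength:
λ' = 44.5986 + 4.8526 = 49.4513 pm

Minimum photon energy (maximum energy to electron):
E'_min = hc/λ' = 25.0720 keV

Maximum electron kinetic energy:
K_max = E₀ - E'_min = 27.8000 - 25.0720 = 2.7280 keV

(Intermediate values are shown rounded; full precision is carried through to the final answer.)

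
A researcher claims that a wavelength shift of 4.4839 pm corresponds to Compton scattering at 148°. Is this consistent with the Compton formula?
Yes, consistent

Calculate the expected shift for θ = 148°:

Δλ_expected = λ_C(1 - cos(148°))
Δλ_expected = 2.4263 × (1 - cos(148°))
Δλ_expected = 2.4263 × 1.8480
Δλ_expected = 4.4839 pm

Given shift: 4.4839 pm
Expected shift: 4.4839 pm
Difference: 0.0000 pm

The values match. This is consistent with Compton scattering at the stated angle.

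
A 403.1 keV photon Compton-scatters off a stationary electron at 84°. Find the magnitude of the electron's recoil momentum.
2.3804e-22 kg·m/s

The electron is initially at rest, so by conservation of momentum:
p⃗_e = p⃗₀ − p⃗'  (incident photon momentum minus scattered photon momentum)

Photon momentum magnitudes (p = h/λ = E/c):
λ₀ = hc/E₀ = 3.0758 pm → p₀ = h/λ₀ = 2.1543e-22 kg·m/s
Δλ = λ_C(1 − cos 84°) = 2.1727 pm
λ' = 5.2485 pm → p' = h/λ' = 1.2625e-22 kg·m/s

The scattered photon makes angle θ = 84° with the incident direction, so by the law of cosines:
|p⃗_e|² = p₀² + p'² − 2p₀p'cos θ
|p⃗_e|² = (2.1543e-22)² + (1.2625e-22)² − 2·2.1543e-22·1.2625e-22·cos(84°)
|p⃗_e| = 2.3804e-22 kg·m/s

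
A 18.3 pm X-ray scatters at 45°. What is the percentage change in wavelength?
3.8833%

Calculate the Compton shift:
Δλ = λ_C(1 - cos(45°))
Δλ = 2.4263 × (1 - cos(45°))
Δλ = 2.4263 × 0.2929
Δλ = 0.7106 pm

Percentage change:
(Δλ/λ₀) × 100 = (0.7106/18.3) × 100
= 3.8833%

(Intermediate values are shown rounded; full precision is carried through to the final answer.)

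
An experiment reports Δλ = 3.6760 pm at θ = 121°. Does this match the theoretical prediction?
Yes, consistent

Calculate the expected shift for θ = 121°:

Δλ_expected = λ_C(1 - cos(121°))
Δλ_expected = 2.4263 × (1 - cos(121°))
Δλ_expected = 2.4263 × 1.5150
Δλ_expected = 3.6760 pm

Given shift: 3.6760 pm
Expected shift: 3.6760 pm
Difference: 0.0000 pm

The values match. This is consistent with Compton scattering at the stated angle.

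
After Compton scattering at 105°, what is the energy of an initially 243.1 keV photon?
152.0454 keV

First convert energy to wavelength:
λ = hc/E, with hc ≈ 1239.842 keV·pm (i.e. 1239.842 eV·nm)

For E = 243.1 keV = 243100 eV:
λ = 1239.842 keV·pm / 243.1 keV
λ = 5.1001 pm

Calculate the Compton shift:
Δλ = λ_C(1 - cos(105°)) = 2.4263 × 1.2588
Δλ = 3.0543 pm

Final wavelength:
λ' = 5.1001 + 3.0543 = 8.1544 pm

Final energy:
E' = hc/λ' = 1239.842 / 8.1544 = 152.0454 keV

(Intermediate values are shown rounded; full precision is carried through to the final answer.)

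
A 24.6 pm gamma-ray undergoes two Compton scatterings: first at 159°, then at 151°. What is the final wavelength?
33.8399 pm

Apply Compton shift twice:

First scattering at θ₁ = 159°:
Δλ₁ = λ_C(1 - cos(159°))
Δλ₁ = 2.4263 × 1.9336
Δλ₁ = 4.6915 pm

After first scattering:
λ₁ = 24.6 + 4.6915 = 29.2915 pm

Second scattering at θ₂ = 151°:
Δλ₂ = λ_C(1 - cos(151°))
Δλ₂ = 2.4263 × 1.8746
Δλ₂ = 4.5484 pm

Final wavelength:
λ₂ = 29.2915 + 4.5484 = 33.8399 pm

Total shift: Δλ_total = 4.6915 + 4.5484 = 9.2399 pm

(Intermediate values are shown rounded; full precision is carried through to the final answer.)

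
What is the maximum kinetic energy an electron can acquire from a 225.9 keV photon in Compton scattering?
106.0051 keV

Maximum energy transfer occurs at θ = 180° (backscattering).

Initial photon: E₀ = 225.9 keV → λ₀ = 5.4885 pm

Maximum Compton shift (at 180°):
Δλ_max = 2λ_C = 2 × 2.4263 = 4.8526 pm

Final wavelength:
λ' = 5.4885 + 4.8526 = 10.3411 pm

Minimum photon energy (maximum energy to electron):
E'_min = hc/λ' = 119.8949 keV

Maximum electron kinetic energy:
K_max = E₀ - E'_min = 225.9000 - 119.8949 = 106.0051 keV

(Intermediate values are shown rounded; full precision is carried through to the final answer.)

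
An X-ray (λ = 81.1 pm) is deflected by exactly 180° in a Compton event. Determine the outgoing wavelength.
85.9526 pm

Using the Compton formula: λ' = λ + λ_C(1 − cos θ)

For θ = 180°, cos θ = -1 (exact) = -1.0000, so:
1 − cos 180° = 1 − (-1) = 2.0000

Δλ = λ_C × 2.0000 = 2.4263 × 2.0000 = 4.8526 pm

λ' = 81.1 + 4.8526 = 85.9526 pm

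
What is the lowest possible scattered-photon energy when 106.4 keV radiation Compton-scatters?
75.1179 keV (at θ = 180°)

The scattered photon has minimum energy when its wavelength is maximum, i.e., when the Compton shift Δλ = λ_C(1 − cos θ) is maximum. This occurs at θ = 180° (backscattering), giving Δλ_max = 2λ_C = 4.8526 pm.

Initial wavelength: λ₀ = hc/E₀ = 11.6527 pm
Maximum final wavelength: λ'_max = λ₀ + 2λ_C = 11.6527 + 4.8526 = 16.5053 pm
Minimum final energy: E'_min = hc/λ'_max = 75.1179 keV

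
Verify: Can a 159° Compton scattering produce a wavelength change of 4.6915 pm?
Yes, consistent

Calculate the expected shift for θ = 159°:

Δλ_expected = λ_C(1 - cos(159°))
Δλ_expected = 2.4263 × (1 - cos(159°))
Δλ_expected = 2.4263 × 1.9336
Δλ_expected = 4.6915 pm

Given shift: 4.6915 pm
Expected shift: 4.6915 pm
Difference: 0.0000 pm

The values match. This is consistent with Compton scattering at the stated angle.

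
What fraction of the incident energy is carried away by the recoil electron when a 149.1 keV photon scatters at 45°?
0.0787 (or 7.87%)

Calculate initial and final photon energies:

Initial: E₀ = 149.1 keV → λ₀ = 8.3155 pm
Compton shift: Δλ = 0.7106 pm
Final wavelength: λ' = 9.0262 pm
Final energy: E' = 137.3610 keV

Fractional energy loss:
(E₀ - E')/E₀ = (149.1000 - 137.3610)/149.1000
= 11.7390/149.1000
= 0.0787
= 7.87%

(Intermediate values are shown rounded; full precision is carried through to the final answer.)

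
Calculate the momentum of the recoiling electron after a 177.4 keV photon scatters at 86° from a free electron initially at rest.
1.1479e-22 kg·m/s

The electron is initially at rest, so by conservation of momentum:
p⃗_e = p⃗₀ − p⃗'  (incident photon momentum minus scattered photon momentum)

Photon momentum magnitudes (p = h/λ = E/c):
λ₀ = hc/E₀ = 6.9890 pm → p₀ = h/λ₀ = 9.4808e-23 kg·m/s
Δλ = λ_C(1 − cos 86°) = 2.2571 pm
λ' = 9.2460 pm → p' = h/λ' = 7.1664e-23 kg·m/s

The scattered photon makes angle θ = 86° with the incident direction, so by the law of cosines:
|p⃗_e|² = p₀² + p'² − 2p₀p'cos θ
|p⃗_e|² = (9.4808e-23)² + (7.1664e-23)² − 2·9.4808e-23·7.1664e-23·cos(86°)
|p⃗_e| = 1.1479e-22 kg·m/s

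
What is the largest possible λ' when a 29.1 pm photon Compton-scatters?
33.9526 pm (at θ = 180°)

The Compton shift is Δλ = λ_C(1 − cos θ).

Since cos θ ranges from −1 to 1, the factor (1 − cos θ) ranges from 0 to 2; the maximum shift occurs at θ = 180° (backscattering):
Δλ_max = 2λ_C = 2 × 2.4263 pm = 4.8526 pm

Maximum scattered wavelength:
λ'_max = λ₀ + Δλ_max = 29.1 + 4.8526 = 33.9526 pm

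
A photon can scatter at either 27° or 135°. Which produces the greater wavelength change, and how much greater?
135° produces the larger shift by a factor of 15.662

Calculate both shifts using Δλ = λ_C(1 - cos θ):

For θ₁ = 27°:
Δλ₁ = 2.4263 × (1 - cos(27°))
Δλ₁ = 2.4263 × 0.1090
Δλ₁ = 0.2645 pm

For θ₂ = 135°:
Δλ₂ = 2.4263 × (1 - cos(135°))
Δλ₂ = 2.4263 × 1.7071
Δλ₂ = 4.1420 pm

The 135° angle produces the larger shift.
Ratio: 4.1420/0.2645 = 15.662

(Intermediate values are shown rounded; full precision is carried through to the final answer.)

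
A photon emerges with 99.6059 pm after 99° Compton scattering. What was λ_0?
96.8000 pm

From λ' = λ + Δλ, we have λ = λ' - Δλ

First calculate the Compton shift:
Δλ = λ_C(1 - cos θ)
Δλ = 2.4263 × (1 - cos(99°))
Δλ = 2.4263 × 1.1564
Δλ = 2.8059 pm

Initial wavelength:
λ = λ' - Δλ
λ = 99.6059 - 2.8059
λ = 96.8000 pm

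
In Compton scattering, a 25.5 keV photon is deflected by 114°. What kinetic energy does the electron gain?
1.6727 keV

By energy conservation: K_e = E_initial - E_final

First find the scattered photon energy:
Initial wavelength: λ = hc/E = 48.6213 pm
Compton shift: Δλ = λ_C(1 - cos(114°)) = 3.4132 pm
Final wavelength: λ' = 48.6213 + 3.4132 = 52.0344 pm
Final photon energy: E' = hc/λ' = 23.8273 keV

Electron kinetic energy:
K_e = E - E' = 25.5000 - 23.8273 = 1.6727 keV

(Intermediate values are shown rounded; full precision is carried through to the final answer.)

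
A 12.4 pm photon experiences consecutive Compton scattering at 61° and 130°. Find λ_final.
17.6359 pm

Apply Compton shift twice:

First scattering at θ₁ = 61°:
Δλ₁ = λ_C(1 - cos(61°))
Δλ₁ = 2.4263 × 0.5152
Δλ₁ = 1.2500 pm

After first scattering:
λ₁ = 12.4 + 1.2500 = 13.6500 pm

Second scattering at θ₂ = 130°:
Δλ₂ = λ_C(1 - cos(130°))
Δλ₂ = 2.4263 × 1.6428
Δλ₂ = 3.9859 pm

Final wavelength:
λ₂ = 13.6500 + 3.9859 = 17.6359 pm

Total shift: Δλ_total = 1.2500 + 3.9859 = 5.2359 pm

(Intermediate values are shown rounded; full precision is carried through to the final answer.)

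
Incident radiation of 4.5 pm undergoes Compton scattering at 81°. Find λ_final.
6.5468 pm

Using the Compton scattering formula:
λ' = λ + Δλ = λ + λ_C(1 - cos θ)

Given:
- Initial wavelength λ = 4.5 pm
- Scattering angle θ = 81°
- Compton wavelength λ_C ≈ 2.4263 pm

Calculate the shift:
Δλ = 2.4263 × (1 - cos(81°))
Δλ = 2.4263 × 0.8436
Δλ = 2.0468 pm

Final wavelength:
λ' = 4.5 + 2.0468 = 6.5468 pm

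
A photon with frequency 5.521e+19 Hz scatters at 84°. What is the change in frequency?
1.578e+19 Hz (decrease)

Convert frequency to wavelength (c = 299792458 m/s):
λ₀ = c/f₀ = 299792458/5.521e+19 = 5.4300391e-12 m = 5.4300 pm

Calculate Compton shift:
Δλ = λ_C(1 - cos(84°)) = 2.1727 pm

Final wavelength:
λ' = λ₀ + Δλ = 5.4300 + 2.1727 = 7.6027 pm

Final frequency:
f' = c/λ' = 299792458/7.6027308e-12 = 3.9432207e+19 Hz

Frequency shift (decrease):
Δf = f₀ - f' = 5.521e+19 - 3.9432207e+19 = 1.578e+19 Hz

(Intermediate values are shown rounded; full precision is carried through to the final answer.)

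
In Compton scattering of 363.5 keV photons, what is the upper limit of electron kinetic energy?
213.4610 keV

Maximum energy transfer occurs at θ = 180° (backscattering).

Initial photon: E₀ = 363.5 keV → λ₀ = 3.4108 pm

Maximum Compton shift (at 180°):
Δλ_max = 2λ_C = 2 × 2.4263 = 4.8526 pm

Final wavelength:
λ' = 3.4108 + 4.8526 = 8.2635 pm

Minimum photon energy (maximum energy to electron):
E'_min = hc/λ' = 150.0390 keV

Maximum electron kinetic energy:
K_max = E₀ - E'_min = 363.5000 - 150.0390 = 213.4610 keV

(Intermediate values are shown rounded; full precision is carried through to the final answer.)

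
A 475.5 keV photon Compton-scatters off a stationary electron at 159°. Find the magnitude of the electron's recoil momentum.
3.4043e-22 kg·m/s

The electron is initially at rest, so by conservation of momentum:
p⃗_e = p⃗₀ − p⃗'  (incident photon momentum minus scattered photon momentum)

Photon momentum magnitudes (p = h/λ = E/c):
λ₀ = hc/E₀ = 2.6074 pm → p₀ = h/λ₀ = 2.5412e-22 kg·m/s
Δλ = λ_C(1 − cos 159°) = 4.6915 pm
λ' = 7.2989 pm → p' = h/λ' = 9.0782e-23 kg·m/s

The scattered photon makes angle θ = 159° with the incident direction, so by the law of cosines:
|p⃗_e|² = p₀² + p'² − 2p₀p'cos θ
|p⃗_e|² = (2.5412e-22)² + (9.0782e-23)² − 2·2.5412e-22·9.0782e-23·cos(159°)
|p⃗_e| = 3.4043e-22 kg·m/s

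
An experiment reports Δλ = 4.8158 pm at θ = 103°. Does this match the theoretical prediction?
No, inconsistent

Calculate the expected shift for θ = 103°:

Δλ_expected = λ_C(1 - cos(103°))
Δλ_expected = 2.4263 × (1 - cos(103°))
Δλ_expected = 2.4263 × 1.2250
Δλ_expected = 2.9721 pm

Given shift: 4.8158 pm
Expected shift: 2.9721 pm
Difference: 1.8436 pm

The values do not match. The given shift corresponds to θ ≈ 170.0°, not 103°.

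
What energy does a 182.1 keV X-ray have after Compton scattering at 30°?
173.8021 keV

First convert energy to wavelength:
λ = hc/E, with hc ≈ 1239.842 keV·pm (i.e. 1239.842 eV·nm)

For E = 182.1 keV = 182100 eV:
λ = 1239.842 keV·pm / 182.1 keV
λ = 6.8086 pm

Calculate the Compton shift:
Δλ = λ_C(1 - cos(30°)) = 2.4263 × 0.1340
Δλ = 0.3251 pm

Final wavelength:
λ' = 6.8086 + 0.3251 = 7.1336 pm

Final energy:
E' = hc/λ' = 1239.842 / 7.1336 = 173.8021 keV

(Intermediate values are shown rounded; full precision is carried through to the final answer.)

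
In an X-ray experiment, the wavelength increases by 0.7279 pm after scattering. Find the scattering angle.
45.57°

From the Compton formula Δλ = λ_C(1 - cos θ), we can solve for θ:

cos θ = 1 - Δλ/λ_C

Given:
- Δλ = 0.7279 pm
- λ_C = h/(m_e·c) ≈ 2.42631024 pm

cos θ = 1 - 0.7279/2.42631024
cos θ = 1 - 0.300003
cos θ = 0.699997

θ = arccos(0.699997)
θ = 45.57°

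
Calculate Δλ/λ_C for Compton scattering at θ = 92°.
1.0349 λ_C

The Compton shift formula is:
Δλ = λ_C(1 - cos θ)

Dividing both sides by λ_C:
Δλ/λ_C = 1 - cos θ

For θ = 92°:
Δλ/λ_C = 1 - cos(92°)
Δλ/λ_C = 1 - -0.0349
Δλ/λ_C = 1.0349

This means the shift is 1.0349 × λ_C = 2.5110 pm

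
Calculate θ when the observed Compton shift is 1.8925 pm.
77.29°

From the Compton formula Δλ = λ_C(1 - cos θ), we can solve for θ:

cos θ = 1 - Δλ/λ_C

Given:
- Δλ = 1.8925 pm
- λ_C = h/(m_e·c) ≈ 2.42631024 pm

cos θ = 1 - 1.8925/2.42631024
cos θ = 1 - 0.779991
cos θ = 0.220009

θ = arccos(0.220009)
θ = 77.29°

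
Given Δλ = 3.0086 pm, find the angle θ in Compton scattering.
103.89°

From the Compton formula Δλ = λ_C(1 - cos θ), we can solve for θ:

cos θ = 1 - Δλ/λ_C

Given:
- Δλ = 3.0086 pm
- λ_C = h/(m_e·c) ≈ 2.42631024 pm

cos θ = 1 - 3.0086/2.42631024
cos θ = 1 - 1.239990
cos θ = -0.239990

θ = arccos(-0.239990)
θ = 103.89°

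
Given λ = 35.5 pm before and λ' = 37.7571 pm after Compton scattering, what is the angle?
86.00°

First find the wavelength shift:
Δλ = λ' - λ = 37.7571 - 35.5 = 2.2571 pm

Using Δλ = λ_C(1 - cos θ), with λ_C = h/(m_e·c) ≈ 2.42631024 pm:
cos θ = 1 - Δλ/λ_C
cos θ = 1 - 2.2571/2.42631024
cos θ = 0.069740

θ = arccos(0.069740)
θ = 86.00°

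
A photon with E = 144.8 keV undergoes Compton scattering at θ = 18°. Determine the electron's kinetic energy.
1.9808 keV

By energy conservation: K_e = E_initial - E_final

First find the scattered photon energy:
Initial wavelength: λ = hc/E = 8.5624 pm
Compton shift: Δλ = λ_C(1 - cos(18°)) = 0.1188 pm
Final wavelength: λ' = 8.5624 + 0.1188 = 8.6812 pm
Final photon energy: E' = hc/λ' = 142.8192 keV

Electron kinetic energy:
K_e = E - E' = 144.8000 - 142.8192 = 1.9808 keV

(Intermediate values are shown rounded; full precision is carried through to the final answer.)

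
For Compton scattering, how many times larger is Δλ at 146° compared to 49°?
146° produces the larger shift by a factor of 5.318

Calculate both shifts using Δλ = λ_C(1 - cos θ):

For θ₁ = 49°:
Δλ₁ = 2.4263 × (1 - cos(49°))
Δλ₁ = 2.4263 × 0.3439
Δλ₁ = 0.8345 pm

For θ₂ = 146°:
Δλ₂ = 2.4263 × (1 - cos(146°))
Δλ₂ = 2.4263 × 1.8290
Δλ₂ = 4.4378 pm

The 146° angle produces the larger shift.
Ratio: 4.4378/0.8345 = 5.318

(Intermediate values are shown rounded; full precision is carried through to the final answer.)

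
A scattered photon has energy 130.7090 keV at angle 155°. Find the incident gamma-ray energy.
255.1000 keV

Convert final energy to wavelength (hc ≈ 1239.842 keV·pm):
λ' = hc/E' = 1239.842 / 130.7090 = 9.4855 pm

Calculate the Compton shift:
Δλ = λ_C(1 - cos(155°))
Δλ = 2.4263 × (1 - cos(155°))
Δλ = 4.6253 pm

Initial wavelength:
λ = λ' - Δλ = 9.4855 - 4.6253 = 4.8602 pm

Initial energy:
E = hc/λ = 1239.842 / 4.8602 = 255.1000 keV

(Intermediate values are shown rounded; full precision is carried through to the final answer.)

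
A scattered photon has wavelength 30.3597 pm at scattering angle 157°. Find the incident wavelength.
25.7000 pm

From λ' = λ + Δλ, we have λ = λ' - Δλ

First calculate the Compton shift:
Δλ = λ_C(1 - cos θ)
Δλ = 2.4263 × (1 - cos(157°))
Δλ = 2.4263 × 1.9205
Δλ = 4.6597 pm

Initial wavelength:
λ = λ' - Δλ
λ = 30.3597 - 4.6597
λ = 25.7000 pm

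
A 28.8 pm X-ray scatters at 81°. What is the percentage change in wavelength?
7.1068%

Calculate the Compton shift:
Δλ = λ_C(1 - cos(81°))
Δλ = 2.4263 × (1 - cos(81°))
Δλ = 2.4263 × 0.8436
Δλ = 2.0468 pm

Percentage change:
(Δλ/λ₀) × 100 = (2.0468/28.8) × 100
= 7.1068%

(Intermediate values are shown rounded; full precision is carried through to the final answer.)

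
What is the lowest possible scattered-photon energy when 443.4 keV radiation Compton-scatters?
162.0955 keV (at θ = 180°)

The scattered photon has minimum energy when its wavelength is maximum, i.e., when the Compton shift Δλ = λ_C(1 − cos θ) is maximum. This occurs at θ = 180° (backscattering), giving Δλ_max = 2λ_C = 4.8526 pm.

Initial wavelength: λ₀ = hc/E₀ = 2.7962 pm
Maximum final wavelength: λ'_max = λ₀ + 2λ_C = 2.7962 + 4.8526 = 7.6488 pm
Minimum final energy: E'_min = hc/λ'_max = 162.0955 keV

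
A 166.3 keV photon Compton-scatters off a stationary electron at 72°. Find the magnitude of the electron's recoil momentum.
9.5803e-23 kg·m/s

The electron is initially at rest, so by conservation of momentum:
p⃗_e = p⃗₀ − p⃗'  (incident photon momentum minus scattered photon momentum)

Photon momentum magnitudes (p = h/λ = E/c):
λ₀ = hc/E₀ = 7.4555 pm → p₀ = h/λ₀ = 8.8875e-23 kg·m/s
Δλ = λ_C(1 − cos 72°) = 1.6765 pm
λ' = 9.1320 pm → p' = h/λ' = 7.2559e-23 kg·m/s

The scattered photon makes angle θ = 72° with the incident direction, so by the law of cosines:
|p⃗_e|² = p₀² + p'² − 2p₀p'cos θ
|p⃗_e|² = (8.8875e-23)² + (7.2559e-23)² − 2·8.8875e-23·7.2559e-23·cos(72°)
|p⃗_e| = 9.5803e-23 kg·m/s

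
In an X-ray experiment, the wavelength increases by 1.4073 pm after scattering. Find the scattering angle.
65.17°

From the Compton formula Δλ = λ_C(1 - cos θ), we can solve for θ:

cos θ = 1 - Δλ/λ_C

Given:
- Δλ = 1.4073 pm
- λ_C = h/(m_e·c) ≈ 2.42631024 pm

cos θ = 1 - 1.4073/2.42631024
cos θ = 1 - 0.580017
cos θ = 0.419983

θ = arccos(0.419983)
θ = 65.17°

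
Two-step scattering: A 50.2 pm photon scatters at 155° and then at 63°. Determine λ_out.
56.1501 pm

Apply Compton shift twice:

First scattering at θ₁ = 155°:
Δλ₁ = λ_C(1 - cos(155°))
Δλ₁ = 2.4263 × 1.9063
Δλ₁ = 4.6253 pm

After first scattering:
λ₁ = 50.2 + 4.6253 = 54.8253 pm

Second scattering at θ₂ = 63°:
Δλ₂ = λ_C(1 - cos(63°))
Δλ₂ = 2.4263 × 0.5460
Δλ₂ = 1.3248 pm

Final wavelength:
λ₂ = 54.8253 + 1.3248 = 56.1501 pm

Total shift: Δλ_total = 4.6253 + 1.3248 = 5.9501 pm

(Intermediate values are shown rounded; full precision is carried through to the final answer.)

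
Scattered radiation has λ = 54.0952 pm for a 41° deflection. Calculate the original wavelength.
53.5000 pm

From λ' = λ + Δλ, we have λ = λ' - Δλ

First calculate the Compton shift:
Δλ = λ_C(1 - cos θ)
Δλ = 2.4263 × (1 - cos(41°))
Δλ = 2.4263 × 0.2453
Δλ = 0.5952 pm

Initial wavelength:
λ = λ' - Δλ
λ = 54.0952 - 0.5952
λ = 53.5000 pm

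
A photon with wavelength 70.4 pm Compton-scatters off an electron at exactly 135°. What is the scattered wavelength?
74.5420 pm

Using the Compton formula: λ' = λ + λ_C(1 − cos θ)

For θ = 135°, cos θ = -√2/2 (exact) ≈ -0.7071, so:
1 − cos 135° = 1 − (-√2/2) ≈ 1.7071

Δλ = λ_C × 1.7071 = 2.4263 × 1.7071 = 4.1420 pm

λ' = 70.4 + 4.1420 = 74.5420 pm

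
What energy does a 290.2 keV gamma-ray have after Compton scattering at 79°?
198.8290 keV

First convert energy to wavelength:
λ = hc/E, with hc ≈ 1239.842 keV·pm (i.e. 1239.842 eV·nm)

For E = 290.2 keV = 290200 eV:
λ = 1239.842 keV·pm / 290.2 keV
λ = 4.2724 pm

Calculate the Compton shift:
Δλ = λ_C(1 - cos(79°)) = 2.4263 × 0.8092
Δλ = 1.9633 pm

Final wavelength:
λ' = 4.2724 + 1.9633 = 6.2357 pm

Final energy:
E' = hc/λ' = 1239.842 / 6.2357 = 198.8290 keV

(Intermediate values are shown rounded; full precision is carried through to the final answer.)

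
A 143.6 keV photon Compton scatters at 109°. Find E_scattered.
104.6259 keV

First convert energy to wavelength:
λ = hc/E, with hc ≈ 1239.842 keV·pm (i.e. 1239.842 eV·nm)

For E = 143.6 keV = 143600 eV:
λ = 1239.842 keV·pm / 143.6 keV
λ = 8.6340 pm

Calculate the Compton shift:
Δλ = λ_C(1 - cos(109°)) = 2.4263 × 1.3256
Δλ = 3.2162 pm

Final wavelength:
λ' = 8.6340 + 3.2162 = 11.8502 pm

Final energy:
E' = hc/λ' = 1239.842 / 11.8502 = 104.6259 keV

(Intermediate values are shown rounded; full precision is carried through to the final answer.)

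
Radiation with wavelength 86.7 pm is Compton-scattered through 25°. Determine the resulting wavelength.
86.9273 pm

Using the Compton scattering formula:
λ' = λ + Δλ = λ + λ_C(1 - cos θ)

Given:
- Initial wavelength λ = 86.7 pm
- Scattering angle θ = 25°
- Compton wavelength λ_C ≈ 2.4263 pm

Calculate the shift:
Δλ = 2.4263 × (1 - cos(25°))
Δλ = 2.4263 × 0.0937
Δλ = 0.2273 pm

Final wavelength:
λ' = 86.7 + 0.2273 = 86.9273 pm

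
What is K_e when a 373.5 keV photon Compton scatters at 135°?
207.3346 keV

By energy conservation: K_e = E_initial - E_final

First find the scattered photon energy:
Initial wavelength: λ = hc/E = 3.3195 pm
Compton shift: Δλ = λ_C(1 - cos(135°)) = 4.1420 pm
Final wavelength: λ' = 3.3195 + 4.1420 = 7.4615 pm
Final photon energy: E' = hc/λ' = 166.1654 keV

Electron kinetic energy:
K_e = E - E' = 373.5000 - 166.1654 = 207.3346 keV

(Intermediate values are shown rounded; full precision is carried through to the final answer.)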